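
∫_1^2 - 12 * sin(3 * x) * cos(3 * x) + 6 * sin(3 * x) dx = -3*cos(6) + 2*cos(3) + cos(12)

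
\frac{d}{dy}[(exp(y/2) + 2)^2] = 2*exp(y/2) + exp(y)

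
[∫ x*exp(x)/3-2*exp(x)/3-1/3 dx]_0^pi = (-1 + pi/3)*(-1 + exp(pi))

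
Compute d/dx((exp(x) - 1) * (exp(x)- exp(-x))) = (2*exp(3*x) - exp(2*x) - 1)*exp(-x)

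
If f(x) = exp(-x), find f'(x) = -exp(-x)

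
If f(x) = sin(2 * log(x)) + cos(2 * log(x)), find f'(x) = 2*sqrt(2)*cos(2*log(x) + pi/4)/x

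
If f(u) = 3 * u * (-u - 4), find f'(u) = -6*u - 12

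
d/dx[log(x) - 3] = 1/x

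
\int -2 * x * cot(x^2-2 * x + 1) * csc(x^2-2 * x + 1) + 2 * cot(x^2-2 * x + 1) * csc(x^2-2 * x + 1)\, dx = csc((x - 1)^2) + C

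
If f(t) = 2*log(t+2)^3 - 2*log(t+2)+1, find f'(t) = (6*log(t + 2)^2 - 2)/(t + 2)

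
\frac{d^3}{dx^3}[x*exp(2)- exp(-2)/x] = 6*exp(-2)/x^4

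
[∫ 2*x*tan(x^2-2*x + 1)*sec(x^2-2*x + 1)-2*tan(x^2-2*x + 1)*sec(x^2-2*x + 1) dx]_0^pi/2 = -sec(1) + sec((-1 + pi/2)^2)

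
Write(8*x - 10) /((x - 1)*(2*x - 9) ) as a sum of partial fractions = 52/(7*(2*x - 9)) + 2/(7*(x - 1))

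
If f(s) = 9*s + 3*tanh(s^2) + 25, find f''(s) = -6*(4*s^2*sinh(s^2)/cosh(s^2) - 1)/cosh(s^2)^2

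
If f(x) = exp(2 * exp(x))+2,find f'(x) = 2*exp(x + 2*exp(x))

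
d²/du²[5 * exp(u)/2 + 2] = 5*exp(u)/2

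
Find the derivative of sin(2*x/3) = 2*cos(2*x/3)/3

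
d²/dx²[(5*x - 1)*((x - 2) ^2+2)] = 30*x - 42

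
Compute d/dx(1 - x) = -1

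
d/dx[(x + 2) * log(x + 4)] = (x*log(x + 4) + x + 4*log(x + 4) + 2)/(x + 4)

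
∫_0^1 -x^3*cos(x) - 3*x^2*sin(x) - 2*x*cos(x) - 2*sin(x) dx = -3*sin(1)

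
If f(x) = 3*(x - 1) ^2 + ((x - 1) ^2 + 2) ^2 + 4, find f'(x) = 4*x^3 - 12*x^2 + 26*x - 18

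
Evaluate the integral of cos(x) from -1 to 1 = 2*sin(1)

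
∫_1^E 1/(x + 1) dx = -log(2) + log(1 + E)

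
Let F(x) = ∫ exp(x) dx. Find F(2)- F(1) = -E + exp(2)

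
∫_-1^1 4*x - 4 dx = -8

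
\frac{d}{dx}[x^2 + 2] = 2*x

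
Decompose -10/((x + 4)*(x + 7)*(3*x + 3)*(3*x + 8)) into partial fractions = 9/(26*(3*x + 8)) + 5/(351*(x + 7)) - 5/(54*(x + 4)) - 1/(27*(x + 1))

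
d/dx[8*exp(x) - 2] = 8*exp(x)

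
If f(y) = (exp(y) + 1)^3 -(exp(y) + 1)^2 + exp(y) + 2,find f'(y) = 3*exp(3*y) + 4*exp(2*y) + 2*exp(y)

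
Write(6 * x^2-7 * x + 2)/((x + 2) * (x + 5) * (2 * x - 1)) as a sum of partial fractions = 17/(3*(x + 5)) - 8/(3*(x + 2))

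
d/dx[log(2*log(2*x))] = 1/(x*log(x) + x*log(2))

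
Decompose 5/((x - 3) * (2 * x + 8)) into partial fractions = -5/(14*(x + 4)) + 5/(14*(x - 3))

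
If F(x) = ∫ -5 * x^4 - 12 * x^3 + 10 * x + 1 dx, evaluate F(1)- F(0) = 2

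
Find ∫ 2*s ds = s^2 + C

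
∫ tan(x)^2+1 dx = tan(x) + C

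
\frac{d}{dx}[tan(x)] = cos(x)^(-2)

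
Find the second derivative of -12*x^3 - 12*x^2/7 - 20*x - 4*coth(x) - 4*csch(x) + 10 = -72*x - 24/7 - 4/sinh(x) - 8*cosh(x)/sinh(x)^3 - 8/sinh(x)^3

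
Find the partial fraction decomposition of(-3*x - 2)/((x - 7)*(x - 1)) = 5/(6*(x - 1)) - 23/(6*(x - 7))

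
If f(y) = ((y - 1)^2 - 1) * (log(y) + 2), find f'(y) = 2*y*log(y) + 5*y - 2*log(y) - 6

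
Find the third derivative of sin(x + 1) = -cos(x + 1)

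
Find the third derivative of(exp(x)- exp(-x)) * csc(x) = 2*sqrt(2)*(-exp(2*x)*sin(x + pi/4) - 3*exp(2*x)*cos(x + pi/4)/sin(x)^2 + cos(x + pi/4) + 3*sin(x + pi/4)/sin(x)^2)*exp(-x)/sin(x)^2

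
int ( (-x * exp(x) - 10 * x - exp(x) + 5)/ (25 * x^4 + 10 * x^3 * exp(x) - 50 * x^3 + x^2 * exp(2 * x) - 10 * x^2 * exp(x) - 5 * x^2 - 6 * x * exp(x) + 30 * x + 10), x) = acot(5*x^2 + x*exp(x) - 5*x - 3) + C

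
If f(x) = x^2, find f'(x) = 2*x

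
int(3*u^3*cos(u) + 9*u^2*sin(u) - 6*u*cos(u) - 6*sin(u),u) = 3*u*(u^2 - 2)*sin(u) + C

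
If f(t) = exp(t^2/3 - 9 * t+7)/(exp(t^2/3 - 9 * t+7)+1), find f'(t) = (2*t*exp(t^2/3 - 9*t + 7) - 27*exp(t^2/3 - 9*t + 7))/(3 + 6*exp(7)*exp(-9*t)*exp(t^2/3) + 3*exp(14)*exp(-18*t)*exp(2*t^2/3))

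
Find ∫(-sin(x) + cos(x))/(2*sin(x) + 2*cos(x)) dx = log(sin(x + pi/4))/2 + C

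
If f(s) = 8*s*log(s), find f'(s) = 8*log(s) + 8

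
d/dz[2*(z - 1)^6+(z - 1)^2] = 12*z^5 - 60*z^4 + 120*z^3 - 120*z^2 + 62*z - 14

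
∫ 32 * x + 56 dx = 16*x^2 + 56*x + C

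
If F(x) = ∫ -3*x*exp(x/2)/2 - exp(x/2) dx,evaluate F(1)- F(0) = -4 + exp(1/2)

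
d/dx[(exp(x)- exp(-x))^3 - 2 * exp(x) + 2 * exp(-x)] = (3*exp(6*x) - 5*exp(4*x) - 5*exp(2*x) + 3)*exp(-3*x)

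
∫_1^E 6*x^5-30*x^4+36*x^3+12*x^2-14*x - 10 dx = (-2 + (-1 + E)^2)^3 + 2*(-1 + E)^2 + 8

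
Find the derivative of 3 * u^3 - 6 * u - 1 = 9*u^2 - 6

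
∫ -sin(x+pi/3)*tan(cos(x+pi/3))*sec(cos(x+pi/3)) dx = sec(cos(x + pi/3)) + C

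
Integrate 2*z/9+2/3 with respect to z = z^2/9 + 2*z/3 + C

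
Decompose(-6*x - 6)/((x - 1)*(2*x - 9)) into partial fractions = -66/(7*(2*x - 9)) + 12/(7*(x - 1))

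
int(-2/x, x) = -2*log(3*x) + C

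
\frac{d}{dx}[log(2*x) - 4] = 1/x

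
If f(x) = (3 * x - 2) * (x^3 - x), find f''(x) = 36*x^2 - 12*x - 6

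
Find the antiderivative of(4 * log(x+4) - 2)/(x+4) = 2*(log(x + 4) - 1)*log(x + 4) + C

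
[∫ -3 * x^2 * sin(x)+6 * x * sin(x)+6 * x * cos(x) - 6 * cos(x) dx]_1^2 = 3*cos(1)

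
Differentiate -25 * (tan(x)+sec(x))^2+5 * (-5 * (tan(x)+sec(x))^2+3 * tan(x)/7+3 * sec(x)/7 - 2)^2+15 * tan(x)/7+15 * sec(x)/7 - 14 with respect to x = 5*(sin(x) + 1)^2*(70*sin(x)^2/cos(x)^2 - 81*sin(x)/(7*cos(x)) + 200*sin(x)/cos(x)^2 + 18/49 - 99/(7*cos(x)) + 130/cos(x)^2)/cos(x)^3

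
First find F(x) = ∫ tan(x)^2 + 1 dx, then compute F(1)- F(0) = tan(1)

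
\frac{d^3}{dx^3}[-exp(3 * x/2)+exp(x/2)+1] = -27*exp(3*x/2)/8 + exp(x/2)/8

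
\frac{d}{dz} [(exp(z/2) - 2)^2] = -2*exp(z/2) + exp(z)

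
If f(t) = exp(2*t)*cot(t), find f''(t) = 2*(-2 + 3/tan(t) - 2/tan(t)^2 + tan(t)^(-3))*exp(2*t)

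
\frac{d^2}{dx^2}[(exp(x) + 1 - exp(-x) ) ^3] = (9*exp(6*x) + 12*exp(5*x) + 12*exp(x) - 9)*exp(-3*x)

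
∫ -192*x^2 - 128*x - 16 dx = -64*x^3 - 64*x^2 - 16*x + C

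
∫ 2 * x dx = x^2 + C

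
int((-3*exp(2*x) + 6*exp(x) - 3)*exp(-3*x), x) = (1 - exp(x))^3*exp(-3*x) + C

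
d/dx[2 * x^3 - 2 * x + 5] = 6*x^2 - 2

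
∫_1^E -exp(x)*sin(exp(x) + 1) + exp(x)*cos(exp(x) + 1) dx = sqrt(2)*(sin(pi/4 + 1 + exp(E)) - sin(pi/4 + 1 + E))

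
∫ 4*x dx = 2*x^2 + C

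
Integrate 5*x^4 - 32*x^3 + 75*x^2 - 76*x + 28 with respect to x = x^5 - 8*x^4 + 25*x^3 - 38*x^2 + 28*x + C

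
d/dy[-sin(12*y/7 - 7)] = -12*cos(12*y/7 - 7)/7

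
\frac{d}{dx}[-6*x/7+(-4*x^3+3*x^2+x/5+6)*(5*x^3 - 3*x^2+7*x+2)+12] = -120*x^5 + 135*x^4 - 144*x^3 + 636*x^2/5 - 106*x/5 + 1454/35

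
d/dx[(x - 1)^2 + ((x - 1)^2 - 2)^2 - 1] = 4*x^3 - 12*x^2 + 6*x + 2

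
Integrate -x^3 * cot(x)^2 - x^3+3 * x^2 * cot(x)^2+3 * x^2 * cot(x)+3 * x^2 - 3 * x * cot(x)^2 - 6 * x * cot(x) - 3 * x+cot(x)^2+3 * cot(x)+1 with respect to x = (x - 1)^3*cot(x) + C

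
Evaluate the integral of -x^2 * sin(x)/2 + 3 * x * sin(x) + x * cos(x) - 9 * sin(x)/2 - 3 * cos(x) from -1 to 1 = -6*cos(1)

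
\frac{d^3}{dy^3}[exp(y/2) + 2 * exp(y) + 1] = exp(y/2)/8 + 2*exp(y)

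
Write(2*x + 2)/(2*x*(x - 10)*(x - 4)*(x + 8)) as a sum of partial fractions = 7/(1728*(x + 8)) - 5/(288*(x - 4)) + 11/(1080*(x - 10)) + 1/(320*x)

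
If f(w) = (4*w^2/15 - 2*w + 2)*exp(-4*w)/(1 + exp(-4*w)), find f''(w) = (64*w^2*exp(8*w) - 64*w^2*exp(4*w) - 544*w*exp(8*w) + 416*w*exp(4*w) + 728*exp(8*w) - 224*exp(4*w) + 8)/(15*exp(12*w) + 45*exp(8*w) + 45*exp(4*w) + 15)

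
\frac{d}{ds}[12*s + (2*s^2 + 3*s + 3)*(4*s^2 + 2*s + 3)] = 32*s^3 + 48*s^2 + 48*s + 27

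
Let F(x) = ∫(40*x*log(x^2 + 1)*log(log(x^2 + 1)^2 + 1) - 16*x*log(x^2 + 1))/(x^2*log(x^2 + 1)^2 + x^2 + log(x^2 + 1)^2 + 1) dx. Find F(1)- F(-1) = 0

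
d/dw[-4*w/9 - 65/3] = -4/9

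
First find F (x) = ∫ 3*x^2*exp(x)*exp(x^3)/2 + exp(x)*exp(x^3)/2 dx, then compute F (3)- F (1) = -exp(2)/2 + exp(30)/2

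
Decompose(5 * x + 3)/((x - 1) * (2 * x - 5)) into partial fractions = 31/(3*(2*x - 5)) - 8/(3*(x - 1))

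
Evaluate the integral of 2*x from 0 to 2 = 4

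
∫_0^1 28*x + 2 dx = 16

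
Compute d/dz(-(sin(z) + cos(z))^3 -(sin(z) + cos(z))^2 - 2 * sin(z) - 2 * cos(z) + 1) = -3*sqrt(2)*sin(3*z + pi/4)/2 - 2*cos(2*z) - 7*sqrt(2)*cos(z + pi/4)/2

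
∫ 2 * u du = u^2 + C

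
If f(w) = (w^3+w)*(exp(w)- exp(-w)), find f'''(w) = (w^3*exp(2*w) + w^3 + 9*w^2*exp(2*w) - 9*w^2 + 19*w*exp(2*w) + 19*w + 9*exp(2*w) - 9)*exp(-w)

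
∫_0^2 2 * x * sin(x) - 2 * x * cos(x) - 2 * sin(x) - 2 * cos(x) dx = -4*sin(2) - 4*cos(2)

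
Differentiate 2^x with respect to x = 2^x*log(2)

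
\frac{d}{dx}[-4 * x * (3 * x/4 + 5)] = -6*x - 20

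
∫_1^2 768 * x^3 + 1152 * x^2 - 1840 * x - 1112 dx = 1696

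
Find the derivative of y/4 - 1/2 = 1/4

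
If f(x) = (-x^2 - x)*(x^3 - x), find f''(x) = -20*x^3 - 12*x^2 + 6*x + 2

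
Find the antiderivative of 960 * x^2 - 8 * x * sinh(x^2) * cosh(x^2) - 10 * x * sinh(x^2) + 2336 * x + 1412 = 320*x^3 + 1168*x^2 + 1412*x - 5*cosh(x^2) - cosh(2*x^2) + C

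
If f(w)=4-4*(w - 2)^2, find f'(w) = 16 - 8*w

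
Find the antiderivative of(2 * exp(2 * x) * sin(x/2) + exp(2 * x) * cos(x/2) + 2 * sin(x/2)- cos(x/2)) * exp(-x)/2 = 2*sin(x/2)*sinh(x) + C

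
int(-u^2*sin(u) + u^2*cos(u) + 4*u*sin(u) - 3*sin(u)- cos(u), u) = sqrt(2)*(u - 1)^2*sin(u + pi/4) + C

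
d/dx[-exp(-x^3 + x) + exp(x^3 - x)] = 3*x^2*exp(-x^3 + x) + 3*x^2*exp(x^3 - x) - exp(-x^3 + x) - exp(x^3 - x)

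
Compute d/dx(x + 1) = 1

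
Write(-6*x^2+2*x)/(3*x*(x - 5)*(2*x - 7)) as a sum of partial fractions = 38/(9*(2*x - 7)) - 28/(9*(x - 5))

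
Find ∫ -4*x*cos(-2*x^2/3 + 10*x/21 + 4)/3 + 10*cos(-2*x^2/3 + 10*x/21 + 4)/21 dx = sin(-2*x^2/3 + 10*x/21 + 4) + C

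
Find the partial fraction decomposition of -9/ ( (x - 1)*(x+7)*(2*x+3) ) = 36/(55*(2*x + 3)) - 9/(88*(x + 7)) - 9/(40*(x - 1))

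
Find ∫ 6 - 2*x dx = -x^2 + 6*x + C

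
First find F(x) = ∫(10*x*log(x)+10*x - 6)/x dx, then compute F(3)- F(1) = 24*log(3)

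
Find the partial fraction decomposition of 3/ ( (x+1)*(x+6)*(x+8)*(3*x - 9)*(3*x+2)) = -81/(3872*(3*x + 2)) + 1/(3388*(x + 8)) - 1/(1440*(x + 6)) + 1/(140*(x + 1)) + 1/(4356*(x - 3))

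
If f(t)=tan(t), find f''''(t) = 24*tan(t)^5 + 40*tan(t)^3 + 16*tan(t)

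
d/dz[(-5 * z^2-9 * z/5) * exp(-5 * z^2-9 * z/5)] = (1250*z^3 + 675*z^2 - 169*z - 45)*exp(-5*z^2 - 9*z/5)/25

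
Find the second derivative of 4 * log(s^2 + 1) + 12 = (8 - 8*s^2)/(s^4 + 2*s^2 + 1)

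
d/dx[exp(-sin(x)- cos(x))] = (sin(x) - cos(x))*exp(-sin(x) - cos(x))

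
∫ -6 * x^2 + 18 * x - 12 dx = -2*x^3 + 9*x^2 - 12*x + C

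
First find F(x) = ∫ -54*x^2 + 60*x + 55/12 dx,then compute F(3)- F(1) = -1313/6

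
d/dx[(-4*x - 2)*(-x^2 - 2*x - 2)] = 12*x^2 + 20*x + 12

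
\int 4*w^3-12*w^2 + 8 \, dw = w^4 - 4*w^3 + 8*w + C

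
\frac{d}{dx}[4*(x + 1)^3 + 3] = 12*x^2 + 24*x + 12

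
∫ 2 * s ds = s^2 + C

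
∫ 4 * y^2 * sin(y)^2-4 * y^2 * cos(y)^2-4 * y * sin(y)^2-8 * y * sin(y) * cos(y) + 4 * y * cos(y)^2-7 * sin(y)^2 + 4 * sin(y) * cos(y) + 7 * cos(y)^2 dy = (-2*y^2 + 2*y + 7/2)*sin(2*y) + C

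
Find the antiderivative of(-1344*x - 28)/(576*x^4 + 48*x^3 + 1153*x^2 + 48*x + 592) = 7*acot(6*x^2 + x/4 + 6) + C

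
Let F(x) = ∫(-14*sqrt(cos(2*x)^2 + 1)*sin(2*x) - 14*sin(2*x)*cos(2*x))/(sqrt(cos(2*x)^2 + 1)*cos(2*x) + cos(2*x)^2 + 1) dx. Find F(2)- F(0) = -7*log(1 + sqrt(2)) + 7*log(cos(4) + sqrt(cos(4)^2 + 1))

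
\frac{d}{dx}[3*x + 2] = 3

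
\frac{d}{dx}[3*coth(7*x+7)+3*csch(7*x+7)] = -21*(cosh(7*x + 7) + 1)/sinh(7*x + 7)^2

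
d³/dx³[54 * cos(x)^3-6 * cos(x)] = -1458*sin(x)^3 + 1128*sin(x)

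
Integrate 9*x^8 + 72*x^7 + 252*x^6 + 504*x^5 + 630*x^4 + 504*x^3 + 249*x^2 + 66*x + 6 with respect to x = x^9 + 9*x^8 + 36*x^7 + 84*x^6 + 126*x^5 + 126*x^4 + 83*x^3 + 33*x^2 + 6*x + C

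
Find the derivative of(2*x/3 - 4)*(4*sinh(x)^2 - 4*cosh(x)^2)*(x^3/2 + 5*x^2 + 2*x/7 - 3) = -16*x^3/3 - 16*x^2 + 3328*x/21 + 88/7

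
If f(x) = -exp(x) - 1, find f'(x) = -exp(x)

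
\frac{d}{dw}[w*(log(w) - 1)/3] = log(w)/3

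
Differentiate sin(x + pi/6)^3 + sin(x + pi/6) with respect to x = 3*sin(x + pi/6)^2*cos(x + pi/6) + cos(x + pi/6)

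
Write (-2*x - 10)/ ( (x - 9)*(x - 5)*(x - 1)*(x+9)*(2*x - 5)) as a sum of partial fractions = -16/(299*(2*x - 5)) + 1/(7245*(x + 9)) + 1/(80*(x - 1)) + 1/(56*(x - 5)) - 7/(1872*(x - 9))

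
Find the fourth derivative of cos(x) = cos(x)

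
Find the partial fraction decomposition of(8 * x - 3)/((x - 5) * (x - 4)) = -29/(x - 4) + 37/(x - 5)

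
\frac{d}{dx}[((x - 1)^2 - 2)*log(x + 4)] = (2*x^2*log(x + 4) + x^2 + 6*x*log(x + 4) - 2*x - 8*log(x + 4) - 1)/(x + 4)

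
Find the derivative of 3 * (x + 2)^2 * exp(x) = 3*x^2*exp(x) + 18*x*exp(x) + 24*exp(x)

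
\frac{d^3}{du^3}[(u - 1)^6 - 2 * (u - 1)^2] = 120*u^3 - 360*u^2 + 360*u - 120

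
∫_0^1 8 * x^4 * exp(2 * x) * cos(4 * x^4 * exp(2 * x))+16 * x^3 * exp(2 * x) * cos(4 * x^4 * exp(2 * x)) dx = sin(4*exp(2))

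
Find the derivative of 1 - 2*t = -2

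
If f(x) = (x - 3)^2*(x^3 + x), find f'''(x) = 60*x^2 - 144*x + 60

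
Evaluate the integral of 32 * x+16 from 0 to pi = -4 + (2 + 4*pi)^2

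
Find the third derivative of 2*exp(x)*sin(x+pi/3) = -4*sqrt(2)*exp(x)*sin(x + pi/12)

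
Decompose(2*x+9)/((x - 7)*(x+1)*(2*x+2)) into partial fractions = -23/(128*(x + 1)) - 7/(16*(x + 1)^2) + 23/(128*(x - 7))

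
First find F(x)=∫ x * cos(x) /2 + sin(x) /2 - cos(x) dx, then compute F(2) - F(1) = sin(1)/2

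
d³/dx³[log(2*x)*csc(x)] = (x^3*log(x)*cos(x)/sin(x) - 6*x^3*log(x)*cos(x)/sin(x)^3 + x^3*log(2)*cos(x)/sin(x) - 6*x^3*log(2)*cos(x)/sin(x)^3 - 3*x^2 + 6*x^2/sin(x)^2 + 3*x*cos(x)/sin(x) + 2)/(x^3*sin(x))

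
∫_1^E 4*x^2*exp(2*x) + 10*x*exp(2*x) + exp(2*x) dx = -4*exp(2) + (-1 + 3*E + 2*exp(2))*exp(2*E)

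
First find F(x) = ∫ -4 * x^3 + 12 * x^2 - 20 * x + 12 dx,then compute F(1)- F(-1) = 32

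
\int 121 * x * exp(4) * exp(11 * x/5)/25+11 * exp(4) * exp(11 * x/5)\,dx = (11*x + 20)*exp(11*x/5 + 4)/5 + C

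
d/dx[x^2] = 2*x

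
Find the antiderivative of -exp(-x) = exp(-x) + C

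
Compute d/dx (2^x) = 2^x*log(2)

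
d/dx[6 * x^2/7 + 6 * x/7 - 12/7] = 12*x/7 + 6/7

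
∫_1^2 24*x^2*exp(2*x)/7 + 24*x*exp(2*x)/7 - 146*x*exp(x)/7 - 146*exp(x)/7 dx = -28*exp(2) - 3*(4 - 2*E)^2/7 + 14*E + 3*(4 - 4*exp(2))^2/7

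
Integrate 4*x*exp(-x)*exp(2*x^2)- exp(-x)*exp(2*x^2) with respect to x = exp(x*(2*x - 1)) + C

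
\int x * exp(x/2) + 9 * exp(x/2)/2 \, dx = (2*x + 5)*exp(x/2) + C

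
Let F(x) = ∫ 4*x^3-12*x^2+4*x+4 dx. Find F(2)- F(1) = -3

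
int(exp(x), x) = exp(x) + C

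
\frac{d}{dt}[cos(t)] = -sin(t)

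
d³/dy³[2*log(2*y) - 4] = 4/y^3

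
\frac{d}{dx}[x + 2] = 1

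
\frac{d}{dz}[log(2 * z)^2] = (2*log(z) + 2*log(2))/z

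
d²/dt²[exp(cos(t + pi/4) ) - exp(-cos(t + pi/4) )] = (exp(2*cos(t + pi/4))*sin(t + pi/4)^2 - exp(2*cos(t + pi/4))*cos(t + pi/4) - sin(t + pi/4)^2 - cos(t + pi/4))*exp(-cos(t + pi/4))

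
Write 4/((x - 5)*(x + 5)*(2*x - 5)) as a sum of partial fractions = -16/(75*(2*x - 5)) + 2/(75*(x + 5)) + 2/(25*(x - 5))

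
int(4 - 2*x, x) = -x^2 + 4*x + C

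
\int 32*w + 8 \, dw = 16*w^2 + 8*w + C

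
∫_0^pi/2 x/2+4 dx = -16 + (pi/4 + 4)^2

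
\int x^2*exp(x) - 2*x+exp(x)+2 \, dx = ((x - 1)^2 + 2)*(exp(x) - 1) + C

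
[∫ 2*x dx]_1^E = -1 + exp(2)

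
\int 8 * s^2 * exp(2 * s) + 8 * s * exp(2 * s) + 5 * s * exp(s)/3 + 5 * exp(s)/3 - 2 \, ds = s*(12*s*exp(2*s) + 5*exp(s) - 6)/3 + C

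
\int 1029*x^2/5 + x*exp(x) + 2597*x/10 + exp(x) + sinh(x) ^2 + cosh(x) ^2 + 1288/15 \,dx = 343*x^3/5 + 2597*x^2/20 + x*exp(x) + 1288*x/15 + sinh(2*x)/2 + C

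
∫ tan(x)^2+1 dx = tan(x) + C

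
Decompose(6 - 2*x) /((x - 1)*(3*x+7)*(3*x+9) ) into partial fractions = -8/(5*(3*x + 7)) + 1/(2*(x + 3)) + 1/(30*(x - 1))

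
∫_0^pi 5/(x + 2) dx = -5*log(2) + 5*log(2 + pi)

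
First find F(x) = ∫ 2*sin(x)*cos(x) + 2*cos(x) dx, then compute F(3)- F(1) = -(sin(1) + 1)^2 + (sin(3) + 1)^2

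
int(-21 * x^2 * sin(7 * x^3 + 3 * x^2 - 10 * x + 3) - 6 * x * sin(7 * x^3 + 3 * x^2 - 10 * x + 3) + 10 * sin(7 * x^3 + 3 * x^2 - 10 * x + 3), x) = cos(7*x^3 + 3*x^2 - 10*x + 3) + C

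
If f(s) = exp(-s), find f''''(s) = exp(-s)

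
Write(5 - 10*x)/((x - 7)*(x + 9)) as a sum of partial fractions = -95/(16*(x + 9)) - 65/(16*(x - 7))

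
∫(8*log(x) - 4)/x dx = (2*log(x) - 1)^2 + C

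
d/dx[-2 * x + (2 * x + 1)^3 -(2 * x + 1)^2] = 24*x^2 + 16*x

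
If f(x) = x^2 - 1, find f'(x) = 2*x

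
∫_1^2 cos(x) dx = -sin(1) + sin(2)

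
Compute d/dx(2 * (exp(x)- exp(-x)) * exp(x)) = 4*exp(2*x)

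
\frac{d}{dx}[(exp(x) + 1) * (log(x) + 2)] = (x*exp(x)*log(x) + 2*x*exp(x) + exp(x) + 1)/x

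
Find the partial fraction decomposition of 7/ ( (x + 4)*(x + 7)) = -7/(3*(x + 7)) + 7/(3*(x + 4))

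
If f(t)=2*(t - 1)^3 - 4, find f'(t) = 6*t^2 - 12*t + 6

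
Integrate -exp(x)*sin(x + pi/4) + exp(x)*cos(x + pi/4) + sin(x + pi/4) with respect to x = (exp(x) - 1)*cos(x + pi/4) + C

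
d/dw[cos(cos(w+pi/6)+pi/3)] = sin(w + pi/6)*sin(cos(w + pi/6) + pi/3)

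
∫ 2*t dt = t^2 + C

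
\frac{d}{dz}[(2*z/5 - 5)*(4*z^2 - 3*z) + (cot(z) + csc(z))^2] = 24*z^2/5 - 212*z/5 + 15 + 2/sin(z) - 4*cos(z)/sin(z)^3 - 4/sin(z)^3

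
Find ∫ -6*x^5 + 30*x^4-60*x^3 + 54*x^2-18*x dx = -x^6 + 6*x^5 - 15*x^4 + 18*x^3 - 9*x^2 + C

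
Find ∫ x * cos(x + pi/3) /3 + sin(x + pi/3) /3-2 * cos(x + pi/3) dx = (x/3 - 2)*sin(x + pi/3) + C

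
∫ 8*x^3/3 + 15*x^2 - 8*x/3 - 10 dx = 2*x^4/3 + 5*x^3 - 4*x^2/3 - 10*x + C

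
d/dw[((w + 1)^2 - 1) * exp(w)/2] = w^2*exp(w)/2 + 2*w*exp(w) + exp(w)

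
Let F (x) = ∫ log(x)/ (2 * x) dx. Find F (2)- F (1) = log(2)^2/4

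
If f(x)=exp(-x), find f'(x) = -exp(-x)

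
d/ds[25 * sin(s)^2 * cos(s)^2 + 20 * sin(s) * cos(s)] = 25*sin(4*s)/2 + 20*cos(2*s)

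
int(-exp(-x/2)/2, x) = exp(-x/2) + C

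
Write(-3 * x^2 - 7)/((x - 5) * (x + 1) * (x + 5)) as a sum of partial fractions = -41/(20*(x + 5)) + 5/(12*(x + 1)) - 41/(30*(x - 5))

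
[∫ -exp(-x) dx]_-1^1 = -E + exp(-1)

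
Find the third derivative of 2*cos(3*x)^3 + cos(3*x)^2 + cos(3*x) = 135*sin(3*x)/2 + 108*sin(6*x) + 729*sin(9*x)/2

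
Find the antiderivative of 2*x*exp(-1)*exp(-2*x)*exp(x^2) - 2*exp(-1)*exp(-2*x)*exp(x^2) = exp((x - 1)^2 - 2) + C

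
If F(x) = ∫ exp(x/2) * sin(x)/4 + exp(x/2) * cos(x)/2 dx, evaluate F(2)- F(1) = -exp(1/2)*sin(1)/2 + E*sin(2)/2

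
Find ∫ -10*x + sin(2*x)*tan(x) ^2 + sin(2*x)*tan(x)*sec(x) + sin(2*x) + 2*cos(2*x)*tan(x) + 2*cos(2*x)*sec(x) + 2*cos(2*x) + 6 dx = -5*x^2 + 6*x + 2*sin(x) - sqrt(2)*cos(2*x + pi/4) + C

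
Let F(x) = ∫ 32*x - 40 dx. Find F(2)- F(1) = 8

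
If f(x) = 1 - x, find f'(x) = -1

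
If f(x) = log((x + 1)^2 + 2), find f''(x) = (-2*x^2 - 4*x + 2)/(x^4 + 4*x^3 + 10*x^2 + 12*x + 9)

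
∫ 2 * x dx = x^2 + C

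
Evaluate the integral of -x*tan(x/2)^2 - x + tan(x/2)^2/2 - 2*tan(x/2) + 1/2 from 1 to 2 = -3*tan(1) + tan(1/2)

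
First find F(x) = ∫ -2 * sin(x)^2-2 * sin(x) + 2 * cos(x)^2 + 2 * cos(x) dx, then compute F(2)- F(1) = -(cos(1) + sin(1) + 1)^2 + (cos(2) + sin(2) + 1)^2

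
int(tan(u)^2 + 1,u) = tan(u) + C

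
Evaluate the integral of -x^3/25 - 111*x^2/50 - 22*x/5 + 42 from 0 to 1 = 781/20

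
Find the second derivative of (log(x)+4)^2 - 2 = (-2*log(x) - 6)/x^2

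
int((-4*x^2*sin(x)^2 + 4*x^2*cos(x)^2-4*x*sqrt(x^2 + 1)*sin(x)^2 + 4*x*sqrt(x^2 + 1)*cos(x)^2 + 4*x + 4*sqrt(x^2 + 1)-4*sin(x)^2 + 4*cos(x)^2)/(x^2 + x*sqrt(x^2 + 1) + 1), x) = 4*log(x + sqrt(x^2 + 1)) + 2*sin(2*x) + C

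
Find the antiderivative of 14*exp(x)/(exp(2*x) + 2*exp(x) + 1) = (29*exp(x) + 15)/(exp(x) + 1) + C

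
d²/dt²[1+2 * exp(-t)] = 2*exp(-t)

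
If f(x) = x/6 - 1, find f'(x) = 1/6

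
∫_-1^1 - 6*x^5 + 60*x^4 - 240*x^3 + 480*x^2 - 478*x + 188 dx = 720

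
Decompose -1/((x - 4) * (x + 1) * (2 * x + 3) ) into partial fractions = -4/(11*(2*x + 3)) + 1/(5*(x + 1)) - 1/(55*(x - 4))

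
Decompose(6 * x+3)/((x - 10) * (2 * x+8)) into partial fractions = 3/(4*(x + 4)) + 9/(4*(x - 10))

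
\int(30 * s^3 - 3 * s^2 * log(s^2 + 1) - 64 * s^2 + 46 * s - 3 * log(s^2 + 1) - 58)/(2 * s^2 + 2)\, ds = -(3*s - 8)*(-5*s + log(s^2 + 1) + 6)/2 + C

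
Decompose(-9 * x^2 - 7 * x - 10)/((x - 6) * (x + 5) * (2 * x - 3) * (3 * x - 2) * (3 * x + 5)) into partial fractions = 9/(437*(3*x + 5)) - 9/(170*(3*x - 2)) + 652/(11115*(2*x - 3)) - 20/(2431*(x + 5)) - 47/(4554*(x - 6))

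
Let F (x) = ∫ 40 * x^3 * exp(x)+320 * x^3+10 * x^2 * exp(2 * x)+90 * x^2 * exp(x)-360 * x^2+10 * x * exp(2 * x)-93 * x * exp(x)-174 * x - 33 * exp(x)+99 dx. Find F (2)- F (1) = -6*exp(2) - 27 - 5*(-2 + E)^2 + 3*E + 5*(7 + 2*exp(2))^2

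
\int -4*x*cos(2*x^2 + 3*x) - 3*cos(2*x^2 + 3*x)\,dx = -sin(x*(2*x + 3)) + C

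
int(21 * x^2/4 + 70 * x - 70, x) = 7*x^3/4 + 35*x^2 - 70*x + C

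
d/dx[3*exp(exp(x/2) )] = 3*exp(x/2 + exp(x/2))/2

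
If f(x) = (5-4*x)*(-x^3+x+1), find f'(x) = 16*x^3 - 15*x^2 - 8*x + 1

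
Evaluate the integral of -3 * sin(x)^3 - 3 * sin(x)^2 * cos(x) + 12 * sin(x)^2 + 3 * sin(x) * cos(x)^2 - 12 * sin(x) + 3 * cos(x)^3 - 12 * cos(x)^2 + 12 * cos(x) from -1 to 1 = (-2 + cos(1) + sin(1))^3 - (-2 - sin(1) + cos(1))^3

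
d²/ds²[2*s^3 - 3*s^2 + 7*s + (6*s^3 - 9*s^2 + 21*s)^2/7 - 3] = 1080*s^4/7 - 2160*s^3/7 + 3996*s^2/7 - 312*s + 120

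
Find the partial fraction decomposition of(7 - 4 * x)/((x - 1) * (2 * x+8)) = -23/(10*(x + 4)) + 3/(10*(x - 1))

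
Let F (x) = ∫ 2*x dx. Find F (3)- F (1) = 8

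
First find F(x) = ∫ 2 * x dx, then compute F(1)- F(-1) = 0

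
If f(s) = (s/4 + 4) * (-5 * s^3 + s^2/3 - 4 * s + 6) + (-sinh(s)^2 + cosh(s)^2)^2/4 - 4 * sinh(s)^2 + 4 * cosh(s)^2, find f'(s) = -5*s^3 - 239*s^2/4 + 2*s/3 - 29/2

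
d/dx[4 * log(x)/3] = 4/(3*x)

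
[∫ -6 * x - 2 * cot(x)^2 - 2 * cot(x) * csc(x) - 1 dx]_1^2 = -8 - 2*csc(1) - 2*cot(1) + 2*cot(2) + 2*csc(2)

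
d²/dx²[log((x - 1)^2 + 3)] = (-2*x^2 + 4*x + 4)/(x^4 - 4*x^3 + 12*x^2 - 16*x + 16)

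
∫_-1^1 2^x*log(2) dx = 3/2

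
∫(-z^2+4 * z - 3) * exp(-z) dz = (z - 1)^2*exp(-z) + C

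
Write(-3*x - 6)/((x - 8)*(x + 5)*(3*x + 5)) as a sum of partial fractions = 9/(290*(3*x + 5)) + 9/(130*(x + 5)) - 30/(377*(x - 8))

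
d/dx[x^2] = 2*x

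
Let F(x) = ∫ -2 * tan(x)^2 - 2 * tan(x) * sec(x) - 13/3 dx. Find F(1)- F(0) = -2/cos(1) - 2*tan(1) - 1/3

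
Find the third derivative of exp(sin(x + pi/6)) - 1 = -3*exp(sin(x + pi/6))*sin(x + pi/6)*cos(x + pi/6) + exp(sin(x + pi/6))*cos(x + pi/6)^3 - exp(sin(x + pi/6))*cos(x + pi/6)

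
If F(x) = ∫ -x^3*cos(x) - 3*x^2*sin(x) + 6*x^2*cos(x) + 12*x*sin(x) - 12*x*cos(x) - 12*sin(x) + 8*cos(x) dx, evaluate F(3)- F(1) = -sin(1) - sin(3)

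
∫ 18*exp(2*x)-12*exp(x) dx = (3*exp(x) - 2)^2 + C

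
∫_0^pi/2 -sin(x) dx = -1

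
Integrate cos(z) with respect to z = sin(z) + C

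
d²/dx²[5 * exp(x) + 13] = 5*exp(x)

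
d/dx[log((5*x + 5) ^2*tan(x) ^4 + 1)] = 50*(2*x^2*tan(x)^2 + 2*x^2 + 4*x*tan(x)^2 + x*tan(x) + 4*x + 2*tan(x)^2 + tan(x) + 2)*tan(x)^3/(25*x^2*tan(x)^4 + 50*x*tan(x)^4 + 25*tan(x)^4 + 1)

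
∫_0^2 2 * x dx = 4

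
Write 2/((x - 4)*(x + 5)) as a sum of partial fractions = -2/(9*(x + 5)) + 2/(9*(x - 4))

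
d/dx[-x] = -1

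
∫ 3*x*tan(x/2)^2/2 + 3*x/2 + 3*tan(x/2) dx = 3*x*tan(x/2) + C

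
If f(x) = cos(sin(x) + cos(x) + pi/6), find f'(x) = -sqrt(2)*sin(sqrt(2)*sin(x + pi/4) + pi/6)*cos(x + pi/4)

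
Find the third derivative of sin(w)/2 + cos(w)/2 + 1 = sin(w)/2 - cos(w)/2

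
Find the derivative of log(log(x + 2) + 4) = 1/(x*log(x + 2) + 4*x + 2*log(x + 2) + 8)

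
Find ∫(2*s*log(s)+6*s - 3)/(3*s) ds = (2*s - 3)*(log(s) + 2)/3 + C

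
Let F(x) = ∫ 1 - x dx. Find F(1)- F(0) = 1/2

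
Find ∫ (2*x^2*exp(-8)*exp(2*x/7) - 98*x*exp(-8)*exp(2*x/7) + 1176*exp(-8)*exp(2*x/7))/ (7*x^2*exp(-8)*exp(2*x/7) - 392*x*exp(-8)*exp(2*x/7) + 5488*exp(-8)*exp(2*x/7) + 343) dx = log((x - 28)^2*exp(2*x/7 - 8)/49 + 1) + C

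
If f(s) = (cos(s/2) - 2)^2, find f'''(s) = -sin(s/2)/2 + sin(s)/2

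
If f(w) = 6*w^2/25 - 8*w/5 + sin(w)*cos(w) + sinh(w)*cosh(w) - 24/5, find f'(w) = 12*w/25 + cos(2*w) + cosh(2*w) - 8/5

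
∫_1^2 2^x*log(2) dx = 2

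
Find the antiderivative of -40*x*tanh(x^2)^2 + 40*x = 20*tanh(x^2) + C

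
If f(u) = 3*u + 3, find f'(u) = 3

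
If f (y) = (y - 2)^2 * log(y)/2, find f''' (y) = (y^2 + 2*y + 4)/y^3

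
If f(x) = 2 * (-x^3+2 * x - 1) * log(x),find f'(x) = (-6*x^3*log(x) - 2*x^3 + 4*x*log(x) + 4*x - 2)/x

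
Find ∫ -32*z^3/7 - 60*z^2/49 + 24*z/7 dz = -8*z^4/7 - 20*z^3/49 + 12*z^2/7 + C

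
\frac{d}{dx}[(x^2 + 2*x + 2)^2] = 4*x^3 + 12*x^2 + 16*x + 8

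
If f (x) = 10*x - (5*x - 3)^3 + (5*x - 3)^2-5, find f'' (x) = 500 - 750*x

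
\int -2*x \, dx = -x^2 + C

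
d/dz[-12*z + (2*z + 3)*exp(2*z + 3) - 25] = 4*z*exp(2*z + 3) + 8*exp(2*z + 3) - 12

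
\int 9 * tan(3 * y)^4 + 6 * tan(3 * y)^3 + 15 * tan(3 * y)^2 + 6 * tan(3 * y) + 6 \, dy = (tan(3*y)^2 + tan(3*y) + 2)*tan(3*y) + C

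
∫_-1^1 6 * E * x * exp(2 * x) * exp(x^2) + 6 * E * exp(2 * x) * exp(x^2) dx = -3 + 3*exp(4)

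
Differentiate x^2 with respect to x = 2*x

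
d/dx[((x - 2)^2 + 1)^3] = 6*x^5 - 60*x^4 + 252*x^3 - 552*x^2 + 630*x - 300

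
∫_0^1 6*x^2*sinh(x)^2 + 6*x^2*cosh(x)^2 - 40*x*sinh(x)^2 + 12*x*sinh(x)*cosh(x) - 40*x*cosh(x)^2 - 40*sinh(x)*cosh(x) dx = -17*sinh(2)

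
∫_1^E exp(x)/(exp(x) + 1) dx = -log(3 + 3*E) + log(3 + 3*exp(E))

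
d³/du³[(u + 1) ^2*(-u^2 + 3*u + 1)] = 6 - 24*u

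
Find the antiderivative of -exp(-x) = exp(-x) + C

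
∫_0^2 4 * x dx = 8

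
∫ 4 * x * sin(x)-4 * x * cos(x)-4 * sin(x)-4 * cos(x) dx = -4*sqrt(2)*x*sin(x + pi/4) + C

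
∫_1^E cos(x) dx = -sin(1) + sin(E)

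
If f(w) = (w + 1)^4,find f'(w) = 4*w^3 + 12*w^2 + 12*w + 4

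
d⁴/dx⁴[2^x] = 2^x*log(2)^4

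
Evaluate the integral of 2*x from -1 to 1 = 0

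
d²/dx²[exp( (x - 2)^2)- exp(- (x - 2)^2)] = (4*x^2*exp(2*x^2 - 8*x + 8) - 4*x^2 - 16*x*exp(2*x^2 - 8*x + 8) + 16*x + 18*exp(2*x^2 - 8*x + 8) - 14)*exp(-x^2 + 4*x - 4)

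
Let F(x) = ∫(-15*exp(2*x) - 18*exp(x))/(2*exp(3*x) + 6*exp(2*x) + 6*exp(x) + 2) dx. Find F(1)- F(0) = -9*E/(1 + E) + 3*exp(2)/(4*(1 + E)^2) + 69/16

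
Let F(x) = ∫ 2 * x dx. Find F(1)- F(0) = 1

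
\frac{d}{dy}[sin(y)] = cos(y)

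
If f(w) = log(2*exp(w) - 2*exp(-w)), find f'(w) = (exp(2*w) + 1)/(exp(2*w) - 1)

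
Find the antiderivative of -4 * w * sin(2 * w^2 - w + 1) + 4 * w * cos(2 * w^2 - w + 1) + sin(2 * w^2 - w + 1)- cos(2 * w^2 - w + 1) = sin(2*w^2 - w + 1) + cos(2*w^2 - w + 1) + C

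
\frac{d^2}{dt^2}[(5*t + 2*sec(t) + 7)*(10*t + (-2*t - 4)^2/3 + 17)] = 16*t^2*tan(t)^2*sec(t)/3 + 8*t^2*sec(t)/3 + 184*t*tan(t)^2*sec(t)/3 + 32*t*tan(t)*sec(t)/3 + 92*t*sec(t)/3 + 40*t + 268*tan(t)^2*sec(t)/3 + 184*tan(t)*sec(t)/3 + 50*sec(t) + 172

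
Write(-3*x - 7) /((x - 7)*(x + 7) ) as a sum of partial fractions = -1/(x + 7) - 2/(x - 7)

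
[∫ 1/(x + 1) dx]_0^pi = log(1 + pi)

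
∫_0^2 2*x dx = 4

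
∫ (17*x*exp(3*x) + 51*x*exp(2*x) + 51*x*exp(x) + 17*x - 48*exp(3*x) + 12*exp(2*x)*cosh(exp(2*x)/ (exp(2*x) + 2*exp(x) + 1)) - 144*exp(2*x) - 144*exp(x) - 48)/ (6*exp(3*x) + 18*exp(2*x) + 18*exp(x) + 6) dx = 17*x^2/12 - 8*x + sinh(exp(2*x)/(exp(x) + 1)^2) + C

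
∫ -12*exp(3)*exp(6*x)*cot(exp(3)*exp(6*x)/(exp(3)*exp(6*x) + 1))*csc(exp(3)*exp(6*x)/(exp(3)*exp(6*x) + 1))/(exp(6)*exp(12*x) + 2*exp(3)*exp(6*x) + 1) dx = 2*csc(exp(6*x + 3)/(exp(6*x + 3) + 1)) + C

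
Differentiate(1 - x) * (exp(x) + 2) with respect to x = -x*exp(x) - 2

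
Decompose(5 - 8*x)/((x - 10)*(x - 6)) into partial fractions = 43/(4*(x - 6)) - 75/(4*(x - 10))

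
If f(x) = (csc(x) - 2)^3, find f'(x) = -3*(2*sin(x) - 1)^2*cos(x)/sin(x)^4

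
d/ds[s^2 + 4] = 2*s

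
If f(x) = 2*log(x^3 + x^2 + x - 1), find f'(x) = (6*x^2 + 4*x + 2)/(x^3 + x^2 + x - 1)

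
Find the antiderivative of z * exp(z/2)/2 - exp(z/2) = (z - 4)*exp(z/2) + C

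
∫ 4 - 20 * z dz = -10*z^2 + 4*z + C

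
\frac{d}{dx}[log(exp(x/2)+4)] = exp(x/2)/(2*exp(x/2) + 8)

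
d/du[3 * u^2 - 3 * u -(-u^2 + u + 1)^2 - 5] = -4*u^3 + 6*u^2 + 8*u - 5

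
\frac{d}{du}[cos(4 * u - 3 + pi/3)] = -4*sin(4*u - 3 + pi/3)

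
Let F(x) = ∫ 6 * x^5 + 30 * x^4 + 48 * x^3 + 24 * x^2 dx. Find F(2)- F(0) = 512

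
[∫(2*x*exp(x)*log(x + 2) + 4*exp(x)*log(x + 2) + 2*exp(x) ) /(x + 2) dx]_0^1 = -2*log(2) + 2*E*log(3)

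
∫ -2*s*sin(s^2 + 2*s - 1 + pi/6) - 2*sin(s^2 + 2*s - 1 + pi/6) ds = cos((s + 1)^2 - 2 + pi/6) + C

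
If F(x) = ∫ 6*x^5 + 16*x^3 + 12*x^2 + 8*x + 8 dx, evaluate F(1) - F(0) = 21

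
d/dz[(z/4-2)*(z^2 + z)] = 3*z^2/4 - 7*z/2 - 2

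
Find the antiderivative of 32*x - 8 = 16*x^2 - 8*x + C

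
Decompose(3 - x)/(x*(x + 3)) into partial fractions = -2/(x + 3) + 1/x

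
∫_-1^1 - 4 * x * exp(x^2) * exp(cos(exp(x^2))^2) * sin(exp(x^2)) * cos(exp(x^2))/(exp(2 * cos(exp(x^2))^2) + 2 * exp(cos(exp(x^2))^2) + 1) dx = 0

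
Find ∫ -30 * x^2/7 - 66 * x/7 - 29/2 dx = -10*x^3/7 - 33*x^2/7 - 29*x/2 + C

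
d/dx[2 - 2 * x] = -2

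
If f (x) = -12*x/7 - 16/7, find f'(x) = -12/7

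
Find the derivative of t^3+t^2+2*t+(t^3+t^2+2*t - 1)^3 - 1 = 9*t^8 + 24*t^7 + 63*t^6 + 60*t^5 + 60*t^4 - 12*t^3 - 16*t + 8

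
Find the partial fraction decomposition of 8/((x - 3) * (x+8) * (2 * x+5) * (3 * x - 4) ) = -54/(805*(3*x - 4)) + 64/(2783*(2*x + 5)) - 2/(847*(x + 8)) + 8/(605*(x - 3))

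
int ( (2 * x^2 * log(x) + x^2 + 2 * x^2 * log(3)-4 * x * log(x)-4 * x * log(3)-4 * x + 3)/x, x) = ((x - 2)^2 - 1)*log(3*x) + C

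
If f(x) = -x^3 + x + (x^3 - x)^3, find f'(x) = 9*x^8 - 21*x^6 + 15*x^4 - 6*x^2 + 1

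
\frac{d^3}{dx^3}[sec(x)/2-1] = (-1/2 + 3/cos(x)^2)*sin(x)/cos(x)^2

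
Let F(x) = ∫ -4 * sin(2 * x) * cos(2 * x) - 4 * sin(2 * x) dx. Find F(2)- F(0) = -4 + (cos(4) + 1)^2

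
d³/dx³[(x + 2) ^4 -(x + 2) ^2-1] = 24*x + 48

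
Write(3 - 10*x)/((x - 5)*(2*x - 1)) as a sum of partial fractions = 4/(9*(2*x - 1)) - 47/(9*(x - 5))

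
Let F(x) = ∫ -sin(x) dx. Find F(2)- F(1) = -cos(1) + cos(2)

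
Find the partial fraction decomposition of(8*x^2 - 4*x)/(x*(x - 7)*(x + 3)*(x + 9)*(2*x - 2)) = 19/(480*(x + 9)) - 7/(120*(x + 3)) - 1/(120*(x - 1)) + 13/(480*(x - 7))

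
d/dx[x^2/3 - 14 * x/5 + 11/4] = 2*x/3 - 14/5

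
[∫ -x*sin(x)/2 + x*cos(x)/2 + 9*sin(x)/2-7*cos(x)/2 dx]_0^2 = -3*sin(2) - 3*cos(2) + 4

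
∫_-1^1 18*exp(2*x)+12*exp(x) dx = -(3*exp(-1) + 2)^2 + (2 + 3*E)^2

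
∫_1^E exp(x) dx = -E + exp(E)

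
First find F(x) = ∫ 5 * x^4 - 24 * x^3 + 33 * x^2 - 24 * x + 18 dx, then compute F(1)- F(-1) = 60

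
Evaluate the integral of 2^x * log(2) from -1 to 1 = 3/2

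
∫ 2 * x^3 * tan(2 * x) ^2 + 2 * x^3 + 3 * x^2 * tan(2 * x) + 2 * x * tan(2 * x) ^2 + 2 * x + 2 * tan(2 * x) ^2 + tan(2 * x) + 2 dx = (x^3 + x + 1)*tan(2*x) + C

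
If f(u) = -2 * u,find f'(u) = -2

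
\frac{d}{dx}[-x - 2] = -1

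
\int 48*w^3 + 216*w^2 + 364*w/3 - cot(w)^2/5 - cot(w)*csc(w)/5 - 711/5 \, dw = 12*w^4 + 72*w^3 + 182*w^2/3 - 142*w + cot(w)/5 + csc(w)/5 + C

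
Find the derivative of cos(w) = -sin(w)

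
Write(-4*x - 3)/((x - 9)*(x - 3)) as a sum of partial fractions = 5/(2*(x - 3)) - 13/(2*(x - 9))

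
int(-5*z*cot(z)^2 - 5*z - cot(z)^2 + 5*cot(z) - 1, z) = (5*z + 1)*cot(z) + C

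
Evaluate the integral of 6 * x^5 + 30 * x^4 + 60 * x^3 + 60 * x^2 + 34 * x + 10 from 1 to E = -72 + 2*(1 + E)^2 + (1 + E)^6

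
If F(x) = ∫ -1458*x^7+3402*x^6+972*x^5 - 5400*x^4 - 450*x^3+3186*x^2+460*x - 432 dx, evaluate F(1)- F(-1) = 72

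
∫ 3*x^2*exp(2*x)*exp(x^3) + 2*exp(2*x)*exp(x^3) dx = exp(x*(x^2 + 2)) + C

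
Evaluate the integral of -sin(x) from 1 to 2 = -cos(1) + cos(2)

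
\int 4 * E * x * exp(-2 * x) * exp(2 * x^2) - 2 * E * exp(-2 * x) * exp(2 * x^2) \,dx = exp(2*x^2 - 2*x + 1) + C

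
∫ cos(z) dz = sin(z) + C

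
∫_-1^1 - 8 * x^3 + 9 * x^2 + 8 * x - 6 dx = -6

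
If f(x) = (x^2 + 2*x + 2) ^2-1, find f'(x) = 4*x^3 + 12*x^2 + 16*x + 8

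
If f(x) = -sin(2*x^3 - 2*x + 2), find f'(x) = 2*(1 - 3*x^2)*cos(2*(x^3 - x + 1))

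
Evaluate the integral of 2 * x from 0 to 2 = 4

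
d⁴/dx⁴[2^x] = 2^x*log(2)^4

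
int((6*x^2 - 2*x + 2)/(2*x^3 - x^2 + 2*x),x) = log(x*(2*x^2 - x + 2)) + C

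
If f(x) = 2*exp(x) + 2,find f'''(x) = 2*exp(x)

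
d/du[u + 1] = 1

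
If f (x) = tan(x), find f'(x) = cos(x)^(-2)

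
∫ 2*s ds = s^2 + C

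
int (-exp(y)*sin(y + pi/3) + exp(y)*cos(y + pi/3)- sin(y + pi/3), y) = (exp(y) + 1)*cos(y + pi/3) + C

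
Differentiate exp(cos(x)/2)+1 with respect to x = -exp(cos(x)/2)*sin(x)/2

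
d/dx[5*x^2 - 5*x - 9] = 10*x - 5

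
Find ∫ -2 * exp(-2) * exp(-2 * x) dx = exp(-2*x - 2) + C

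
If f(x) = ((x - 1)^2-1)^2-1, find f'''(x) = 24*x - 24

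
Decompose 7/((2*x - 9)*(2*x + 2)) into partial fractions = 7/(11*(2*x - 9)) - 7/(22*(x + 1))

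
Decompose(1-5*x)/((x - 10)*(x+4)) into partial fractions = -3/(2*(x + 4)) - 7/(2*(x - 10))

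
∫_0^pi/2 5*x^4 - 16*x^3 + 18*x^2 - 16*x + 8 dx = (-2 + pi/2)^2*(pi + pi^3/8)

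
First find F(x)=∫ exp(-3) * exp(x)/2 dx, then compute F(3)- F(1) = 1/2 - exp(-2)/2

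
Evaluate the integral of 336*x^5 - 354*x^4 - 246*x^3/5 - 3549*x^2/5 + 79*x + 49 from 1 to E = 676/5 + (-5 + 7*E)*(-2*exp(2) - 2*E - 4)*(-4*exp(3) + 2 + 17*E/4 + 31*exp(2)/5)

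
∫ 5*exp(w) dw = 5*exp(w) + C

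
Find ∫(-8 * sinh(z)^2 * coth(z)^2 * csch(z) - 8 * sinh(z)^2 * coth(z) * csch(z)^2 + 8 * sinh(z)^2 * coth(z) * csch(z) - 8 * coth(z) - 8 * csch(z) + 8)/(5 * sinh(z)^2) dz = 4*(cosh(z) + 1)*(-2*sinh(z) + cosh(z) + 1)/(5*sinh(z)^2) + C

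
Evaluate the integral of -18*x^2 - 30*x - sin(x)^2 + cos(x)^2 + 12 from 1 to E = -6*exp(3) - 15*exp(2) - sin(2)/2 + sin(2*E)/2 + 9 + 12*E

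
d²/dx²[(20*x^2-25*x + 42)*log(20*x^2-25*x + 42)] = (800*x^2*log(20*x^2 - 25*x + 42) + 2400*x^2 - 1000*x*log(20*x^2 - 25*x + 42) - 3000*x + 1680*log(20*x^2 - 25*x + 42) + 2305)/(20*x^2 - 25*x + 42)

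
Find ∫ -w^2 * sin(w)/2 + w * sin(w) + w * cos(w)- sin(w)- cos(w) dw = ((w - 1)^2 + 1)*cos(w)/2 + C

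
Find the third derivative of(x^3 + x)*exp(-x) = (-x^3 + 9*x^2 - 19*x + 9)*exp(-x)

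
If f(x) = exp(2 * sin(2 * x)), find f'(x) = 4*exp(2*sin(2*x))*cos(2*x)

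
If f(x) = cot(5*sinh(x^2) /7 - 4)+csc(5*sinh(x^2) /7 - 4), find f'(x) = -10*x*(cot(5*sinh(x^2)/7 - 4)^2 + cot(5*sinh(x^2)/7 - 4)*csc(5*sinh(x^2)/7 - 4) + 1)*cosh(x^2)/7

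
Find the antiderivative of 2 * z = z^2 + C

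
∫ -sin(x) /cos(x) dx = log(6*cos(x)) + C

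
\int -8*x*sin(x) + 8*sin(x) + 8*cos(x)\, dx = (8*x - 8)*cos(x) + C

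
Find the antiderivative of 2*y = y^2 + C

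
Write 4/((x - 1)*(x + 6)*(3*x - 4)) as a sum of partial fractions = 18/(11*(3*x - 4)) + 2/(77*(x + 6)) - 4/(7*(x - 1))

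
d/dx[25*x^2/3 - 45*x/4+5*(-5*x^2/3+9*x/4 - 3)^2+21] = 500*x^3/9 - 225*x^2/2 + 4015*x/24 - 315/4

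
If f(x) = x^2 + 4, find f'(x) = 2*x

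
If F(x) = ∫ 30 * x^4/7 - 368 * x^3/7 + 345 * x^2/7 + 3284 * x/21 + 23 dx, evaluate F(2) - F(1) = 202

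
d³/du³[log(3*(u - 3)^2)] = 4/(u^3 - 9*u^2 + 27*u - 27)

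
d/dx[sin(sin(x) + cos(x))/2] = sqrt(2)*cos(sqrt(2)*sin(x + pi/4))*cos(x + pi/4)/2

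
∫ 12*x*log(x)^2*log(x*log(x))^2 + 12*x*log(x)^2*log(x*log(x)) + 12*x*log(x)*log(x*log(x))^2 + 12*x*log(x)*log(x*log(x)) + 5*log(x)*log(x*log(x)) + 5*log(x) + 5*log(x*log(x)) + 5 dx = x*(6*x*log(x)*log(x*log(x)) + 5)*log(x)*log(x*log(x)) + C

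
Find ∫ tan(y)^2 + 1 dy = tan(y) + C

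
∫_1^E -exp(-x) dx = -exp(-1) + exp(-E)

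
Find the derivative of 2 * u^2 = 4*u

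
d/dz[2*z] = 2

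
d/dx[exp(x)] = exp(x)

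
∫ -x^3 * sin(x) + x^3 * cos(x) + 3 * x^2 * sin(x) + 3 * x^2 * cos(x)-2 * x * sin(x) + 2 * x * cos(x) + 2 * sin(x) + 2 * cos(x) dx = sqrt(2)*x*(x^2 + 2)*sin(x + pi/4) + C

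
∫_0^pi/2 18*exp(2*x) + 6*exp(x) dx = -16 + (1 + 3*exp(pi/2))^2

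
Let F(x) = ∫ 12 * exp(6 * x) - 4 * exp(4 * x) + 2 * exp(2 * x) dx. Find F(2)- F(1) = -exp(8) - 2*exp(6) - exp(2) + 2*exp(4) + 2*exp(12)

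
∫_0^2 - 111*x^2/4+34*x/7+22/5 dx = -1942/35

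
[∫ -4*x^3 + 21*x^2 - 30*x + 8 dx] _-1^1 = 30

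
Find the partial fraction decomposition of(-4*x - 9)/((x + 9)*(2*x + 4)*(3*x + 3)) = 9/(112*(x + 9)) + 1/(42*(x + 2)) - 5/(48*(x + 1))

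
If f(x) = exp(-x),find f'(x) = -exp(-x)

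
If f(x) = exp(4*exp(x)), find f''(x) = 4*exp(x + 4*exp(x)) + 16*exp(2*x + 4*exp(x))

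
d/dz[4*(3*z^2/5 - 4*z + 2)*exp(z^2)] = 24*z^3*exp(z^2)/5 - 32*z^2*exp(z^2) + 104*z*exp(z^2)/5 - 16*exp(z^2)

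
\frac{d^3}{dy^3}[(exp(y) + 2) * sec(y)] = 2*(exp(y)*sin(y)/cos(y) + 3*exp(y)*sin(y)/cos(y)^3 - exp(y) + 3*exp(y)/cos(y)^2 - sin(y)/cos(y) + 6*sin(y)/cos(y)^3)/cos(y)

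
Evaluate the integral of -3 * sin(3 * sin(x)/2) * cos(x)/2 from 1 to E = -cos(3*sin(1)/2) + cos(3*sin(E)/2)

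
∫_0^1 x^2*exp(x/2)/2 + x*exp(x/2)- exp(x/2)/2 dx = -3 + 2*exp(1/2)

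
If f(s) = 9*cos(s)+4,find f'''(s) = 9*sin(s)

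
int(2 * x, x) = x^2 + C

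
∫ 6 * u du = 3*u^2 + C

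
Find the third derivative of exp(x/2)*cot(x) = (-11/4 + 25/(8*tan(x)) - 35/(4*tan(x)^2) + 3/tan(x)^3 - 6/tan(x)^4)*exp(x/2)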